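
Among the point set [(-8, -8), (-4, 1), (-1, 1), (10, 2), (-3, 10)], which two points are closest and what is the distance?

Computing all pairwise distances among 5 points:

d((-8, -8), (-4, 1)) = 9.8489
d((-8, -8), (-1, 1)) = 11.4018
d((-8, -8), (10, 2)) = 20.5913
d((-8, -8), (-3, 10)) = 18.6815
d((-4, 1), (-1, 1)) = 3.0 <-- minimum
d((-4, 1), (10, 2)) = 14.0357
d((-4, 1), (-3, 10)) = 9.0554
d((-1, 1), (10, 2)) = 11.0454
d((-1, 1), (-3, 10)) = 9.2195
d((10, 2), (-3, 10)) = 15.2643

Closest pair: (-4, 1) and (-1, 1) with distance 3.0

The closest pair is (-4, 1) and (-1, 1) with Euclidean distance 3.0. For 5 points, brute-force pairwise comparison is shown above. For large n, the divide-and-conquer algorithm (sort by x, recurse on halves, check the dividing strip) achieves O(n log n).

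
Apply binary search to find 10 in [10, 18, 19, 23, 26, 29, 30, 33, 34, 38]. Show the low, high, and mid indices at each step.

Binary search for 10 in [10, 18, 19, 23, 26, 29, 30, 33, 34, 38]:

lo=0, hi=9, mid=4, arr[mid]=26 -> 26 > 10, search left half
lo=0, hi=3, mid=1, arr[mid]=18 -> 18 > 10, search left half
lo=0, hi=0, mid=0, arr[mid]=10 -> Found target at index 0!

Binary search finds 10 at index 0 after 3 comparisons. The search repeatedly halves the search space by comparing with the middle element.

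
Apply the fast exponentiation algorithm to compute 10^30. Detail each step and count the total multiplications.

Computing 10^30 by squaring (build up from 10^1; each line after the first costs one multiplication):

10^1 = 10
10^2 = (10^1)^2 = 10^2 = 100
10^3 = 10 * 10^2 = 10 * 100 = 1000
10^6 = (10^3)^2 = 1000^2 = 1000000
10^7 = 10 * 10^6 = 10 * 1000000 = 10000000
10^14 = (10^7)^2 = 10000000^2 = 100000000000000
10^15 = 10 * 10^14 = 10 * 100000000000000 = 1000000000000000
10^30 = (10^15)^2 = 1000000000000000^2 = 1000000000000000000000000000000

Result: 1000000000000000000000000000000
Multiplications needed: 7 (7 lines after 10^1)

10^30 = 1000000000000000000000000000000. Using exponentiation by squaring, this requires 7 multiplications. The key idea: if the exponent is even, square the half-power; if odd, multiply by the base once.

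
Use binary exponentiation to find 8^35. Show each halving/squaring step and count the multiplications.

Computing 8^35 by squaring (build up from 8^1; each line after the first costs one multiplication):

8^1 = 8
8^2 = (8^1)^2 = 8^2 = 64
8^4 = (8^2)^2 = 64^2 = 4096
8^8 = (8^4)^2 = 4096^2 = 16777216
8^16 = (8^8)^2 = 16777216^2 = 281474976710656
8^17 = 8 * 8^16 = 8 * 281474976710656 = 2251799813685248
8^34 = (8^17)^2 = 2251799813685248^2 = 5070602400912917605986812821504
8^35 = 8 * 8^34 = 8 * 5070602400912917605986812821504 = 40564819207303340847894502572032

Result: 40564819207303340847894502572032
Multiplications needed: 7 (7 lines after 8^1)

8^35 = 40564819207303340847894502572032. Using exponentiation by squaring, this requires 7 multiplications. The key idea: if the exponent is even, square the half-power; if odd, multiply by the base once.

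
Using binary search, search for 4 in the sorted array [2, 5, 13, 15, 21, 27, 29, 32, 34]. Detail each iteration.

Binary search for 4 in [2, 5, 13, 15, 21, 27, 29, 32, 34]:

lo=0, hi=8, mid=4, arr[mid]=21 -> 21 > 4, search left half
lo=0, hi=3, mid=1, arr[mid]=5 -> 5 > 4, search left half
lo=0, hi=0, mid=0, arr[mid]=2 -> 2 < 4, search right half
lo=1 > hi=0, target 4 not found

Binary search determines that 4 is not in the array after 3 comparisons. The search space was exhausted without finding the target.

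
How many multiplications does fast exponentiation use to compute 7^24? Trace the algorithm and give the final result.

Computing 7^24 by squaring (build up from 7^1; each line after the first costs one multiplication):

7^1 = 7
7^2 = (7^1)^2 = 7^2 = 49
7^3 = 7 * 7^2 = 7 * 49 = 343
7^6 = (7^3)^2 = 343^2 = 117649
7^12 = (7^6)^2 = 117649^2 = 13841287201
7^24 = (7^12)^2 = 13841287201^2 = 191581231380566414401

Result: 191581231380566414401
Multiplications needed: 5 (5 lines after 7^1)

7^24 = 191581231380566414401. Using exponentiation by squaring, this requires 5 multiplications. The key idea: if the exponent is even, square the half-power; if odd, multiply by the base once.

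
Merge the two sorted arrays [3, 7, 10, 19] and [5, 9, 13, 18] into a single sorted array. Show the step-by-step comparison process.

Merging process:

Compare 3 vs 5: take 3 from left. Merged: [3]
Compare 7 vs 5: take 5 from right. Merged: [3, 5]
Compare 7 vs 9: take 7 from left. Merged: [3, 5, 7]
Compare 10 vs 9: take 9 from right. Merged: [3, 5, 7, 9]
Compare 10 vs 13: take 10 from left. Merged: [3, 5, 7, 9, 10]
Compare 19 vs 13: take 13 from right. Merged: [3, 5, 7, 9, 10, 13]
Compare 19 vs 18: take 18 from right. Merged: [3, 5, 7, 9, 10, 13, 18]
Append remaining from left: [19]. Merged: [3, 5, 7, 9, 10, 13, 18, 19]

Final merged array: [3, 5, 7, 9, 10, 13, 18, 19]
Total comparisons: 7

The merged array is [3, 5, 7, 9, 10, 13, 18, 19], requiring 7 comparisons. The merge step runs in O(n) time where n is the total number of elements.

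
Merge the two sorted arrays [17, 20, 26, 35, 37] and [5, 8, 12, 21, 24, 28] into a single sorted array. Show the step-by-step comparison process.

Merging process:

Compare 17 vs 5: take 5 from right. Merged: [5]
Compare 17 vs 8: take 8 from right. Merged: [5, 8]
Compare 17 vs 12: take 12 from right. Merged: [5, 8, 12]
Compare 17 vs 21: take 17 from left. Merged: [5, 8, 12, 17]
Compare 20 vs 21: take 20 from left. Merged: [5, 8, 12, 17, 20]
Compare 26 vs 21: take 21 from right. Merged: [5, 8, 12, 17, 20, 21]
Compare 26 vs 24: take 24 from right. Merged: [5, 8, 12, 17, 20, 21, 24]
Compare 26 vs 28: take 26 from left. Merged: [5, 8, 12, 17, 20, 21, 24, 26]
Compare 35 vs 28: take 28 from right. Merged: [5, 8, 12, 17, 20, 21, 24, 26, 28]
Append remaining from left: [35, 37]. Merged: [5, 8, 12, 17, 20, 21, 24, 26, 28, 35, 37]

Final merged array: [5, 8, 12, 17, 20, 21, 24, 26, 28, 35, 37]
Total comparisons: 9

The merged array is [5, 8, 12, 17, 20, 21, 24, 26, 28, 35, 37], requiring 9 comparisons. The merge step runs in O(n) time where n is the total number of elements.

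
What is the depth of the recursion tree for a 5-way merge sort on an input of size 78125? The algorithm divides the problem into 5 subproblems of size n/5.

For divide and conquer with division factor 5:

Problem sizes at each level:
Level 0: 78125
Level 1: 15625
Level 2: 3125
Level 3: 625
Level 4: 125
Level 5: 25
Level 6: 5
Level 7: 1

The root is level 0 and the size-1 base case is level 7 (the tree spans levels 0 through 7, i.e. 8 levels counting the root), so the depth is the number of divisions: log_5(78125) = 7

The recursion tree depth is log_5(78125) = 7. At each level, the problem size is divided by 5, so it takes 7 divisions to reduce to a base case of size 1. The algorithm makes 5 recursive calls at each level.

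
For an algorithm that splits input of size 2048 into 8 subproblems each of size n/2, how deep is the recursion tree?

For divide and conquer with division factor 2:

Problem sizes at each level:
Level 0: 2048
Level 1: 1024
Level 2: 512
Level 3: 256
Level 4: 128
Level 5: 64
Level 6: 32
Level 7: 16
Level 8: 8
Level 9: 4
Level 10: 2
Level 11: 1

The root is level 0 and the size-1 base case is level 11 (the tree spans levels 0 through 11, i.e. 12 levels counting the root), so the depth is the number of divisions: log_2(2048) = 11

The recursion tree depth is log_2(2048) = 11. At each level, the problem size is divided by 2, so it takes 11 divisions to reduce to a base case of size 1. The algorithm makes 8 recursive calls at each level.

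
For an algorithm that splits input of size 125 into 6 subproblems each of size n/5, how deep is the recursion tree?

For divide and conquer with division factor 5:

Problem sizes at each level:
Level 0: 125
Level 1: 25
Level 2: 5
Level 3: 1

The root is level 0 and the size-1 base case is level 3 (the tree spans levels 0 through 3, i.e. 4 levels counting the root), so the depth is the number of divisions: log_5(125) = 3

The recursion tree depth is log_5(125) = 3. At each level, the problem size is divided by 5, so it takes 3 divisions to reduce to a base case of size 1. The algorithm makes 6 recursive calls at each level.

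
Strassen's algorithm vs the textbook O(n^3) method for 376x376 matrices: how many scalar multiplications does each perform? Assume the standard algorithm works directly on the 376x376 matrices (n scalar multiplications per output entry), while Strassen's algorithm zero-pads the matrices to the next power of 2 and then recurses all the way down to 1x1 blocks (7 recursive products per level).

Matrix multiplication for 376x376 matrices:

Strassen's algorithm requires power-of-2 dimensions. Pad 376x376 to 512x512 (next power of 2).

Standard algorithm: 376^3 = 53157376 multiplications
Strassen's algorithm: 7^(log2(512)) = 7^9 = 40353607 multiplications
Savings: 53157376 - 40353607 = 12803769 multiplications

Standard: 53157376 multiplications (376^3). Strassen: 40353607 multiplications (7^9, after padding to 512x512). Strassen reduces 8 recursive multiplications to 7 at each level.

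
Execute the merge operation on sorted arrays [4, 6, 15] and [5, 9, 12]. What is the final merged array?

Merging process:

Compare 4 vs 5: take 4 from left. Merged: [4]
Compare 6 vs 5: take 5 from right. Merged: [4, 5]
Compare 6 vs 9: take 6 from left. Merged: [4, 5, 6]
Compare 15 vs 9: take 9 from right. Merged: [4, 5, 6, 9]
Compare 15 vs 12: take 12 from right. Merged: [4, 5, 6, 9, 12]
Append remaining from left: [15]. Merged: [4, 5, 6, 9, 12, 15]

Final merged array: [4, 5, 6, 9, 12, 15]
Total comparisons: 5

The merged array is [4, 5, 6, 9, 12, 15], requiring 5 comparisons. The merge step runs in O(n) time where n is the total number of elements.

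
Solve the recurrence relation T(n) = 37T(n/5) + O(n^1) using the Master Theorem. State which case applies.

Master Theorem for T(n) = 37T(n/5) + O(n^1):

a = 37, b = 5, c = 1
log_b(a) = log_5(37) = 2.2436

Case 1: c = 1 < log_5(37) = 2.2436
T(n) = O(n^(log_5 37))

For T(n) = 37T(n/5) + O(n^1): log_5(37) = 2.2436. This is Case 1 of the Master Theorem (c < log_b(a), work dominated by leaves), giving O(n^(log_5 37)).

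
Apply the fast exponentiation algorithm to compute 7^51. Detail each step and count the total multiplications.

Computing 7^51 by squaring (build up from 7^1; each line after the first costs one multiplication):

7^1 = 7
7^2 = (7^1)^2 = 7^2 = 49
7^3 = 7 * 7^2 = 7 * 49 = 343
7^6 = (7^3)^2 = 343^2 = 117649
7^12 = (7^6)^2 = 117649^2 = 13841287201
7^24 = (7^12)^2 = 13841287201^2 = 191581231380566414401
7^25 = 7 * 7^24 = 7 * 191581231380566414401 = 1341068619663964900807
7^50 = (7^25)^2 = 1341068619663964900807^2 = 1798465042647412146620280340569649349251249
7^51 = 7 * 7^50 = 7 * 1798465042647412146620280340569649349251249 = 12589255298531885026341962383987545444758743

Result: 12589255298531885026341962383987545444758743
Multiplications needed: 8 (8 lines after 7^1)

7^51 = 12589255298531885026341962383987545444758743. Using exponentiation by squaring, this requires 8 multiplications. The key idea: if the exponent is even, square the half-power; if odd, multiply by the base once.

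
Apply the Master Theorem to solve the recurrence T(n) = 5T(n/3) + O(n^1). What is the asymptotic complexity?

Master Theorem for T(n) = 5T(n/3) + O(n^1):

a = 5, b = 3, c = 1
log_b(a) = log_3(5) = 1.4650

Case 1: c = 1 < log_3(5) = 1.4650
T(n) = O(n^(log_3 5))

For T(n) = 5T(n/3) + O(n^1): log_3(5) = 1.4650. This is Case 1 of the Master Theorem (c < log_b(a), work dominated by leaves), giving O(n^(log_3 5)).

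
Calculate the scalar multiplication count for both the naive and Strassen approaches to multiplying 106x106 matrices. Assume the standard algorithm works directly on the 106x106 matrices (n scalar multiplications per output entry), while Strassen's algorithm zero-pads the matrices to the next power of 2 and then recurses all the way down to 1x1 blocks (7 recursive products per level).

Matrix multiplication for 106x106 matrices:

Strassen's algorithm requires power-of-2 dimensions. Pad 106x106 to 128x128 (next power of 2).

Standard algorithm: 106^3 = 1191016 multiplications
Strassen's algorithm: 7^(log2(128)) = 7^7 = 823543 multiplications
Savings: 1191016 - 823543 = 367473 multiplications

Standard: 1191016 multiplications (106^3). Strassen: 823543 multiplications (7^7, after padding to 128x128). Strassen reduces 8 recursive multiplications to 7 at each level.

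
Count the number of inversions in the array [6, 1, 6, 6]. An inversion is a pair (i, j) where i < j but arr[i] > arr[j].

Finding inversions in [6, 1, 6, 6]:

(0, 1): arr[0]=6 > arr[1]=1

Total inversions: 1

The array has 1 inversion(s): (0,1). Each pair (i,j) satisfies i < j and arr[i] > arr[j].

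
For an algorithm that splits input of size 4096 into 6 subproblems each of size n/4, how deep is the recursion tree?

For divide and conquer with division factor 4:

Problem sizes at each level:
Level 0: 4096
Level 1: 1024
Level 2: 256
Level 3: 64
Level 4: 16
Level 5: 4
Level 6: 1

The root is level 0 and the size-1 base case is level 6 (the tree spans levels 0 through 6, i.e. 7 levels counting the root), so the depth is the number of divisions: log_4(4096) = 6

The recursion tree depth is log_4(4096) = 6. At each level, the problem size is divided by 4, so it takes 6 divisions to reduce to a base case of size 1. The algorithm makes 6 recursive calls at each level.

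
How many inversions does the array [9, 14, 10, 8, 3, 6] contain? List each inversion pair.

Finding inversions in [9, 14, 10, 8, 3, 6]:

(0, 3): arr[0]=9 > arr[3]=8
(0, 4): arr[0]=9 > arr[4]=3
(0, 5): arr[0]=9 > arr[5]=6
(1, 2): arr[1]=14 > arr[2]=10
(1, 3): arr[1]=14 > arr[3]=8
(1, 4): arr[1]=14 > arr[4]=3
(1, 5): arr[1]=14 > arr[5]=6
(2, 3): arr[2]=10 > arr[3]=8
(2, 4): arr[2]=10 > arr[4]=3
(2, 5): arr[2]=10 > arr[5]=6
(3, 4): arr[3]=8 > arr[4]=3
(3, 5): arr[3]=8 > arr[5]=6

Total inversions: 12

The array has 12 inversion(s): (0,3), (0,4), (0,5), (1,2), (1,3), (1,4), (1,5), (2,3), (2,4), (2,5), (3,4), (3,5). Each pair (i,j) satisfies i < j and arr[i] > arr[j].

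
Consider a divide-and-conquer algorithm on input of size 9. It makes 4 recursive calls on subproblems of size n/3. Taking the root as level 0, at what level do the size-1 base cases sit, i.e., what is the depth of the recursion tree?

For divide and conquer with division factor 3:

Problem sizes at each level:
Level 0: 9
Level 1: 3
Level 2: 1

The root is level 0 and the size-1 base case is level 2 (the tree spans levels 0 through 2, i.e. 3 levels counting the root), so the depth is the number of divisions: log_3(9) = 2

The recursion tree depth is log_3(9) = 2. At each level, the problem size is divided by 3, so it takes 2 divisions to reduce to a base case of size 1. The algorithm makes 4 recursive calls at each level.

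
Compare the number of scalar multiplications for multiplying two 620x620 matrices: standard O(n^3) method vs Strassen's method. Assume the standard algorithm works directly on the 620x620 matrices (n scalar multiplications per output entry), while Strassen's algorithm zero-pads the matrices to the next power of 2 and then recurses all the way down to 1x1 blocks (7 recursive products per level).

Matrix multiplication for 620x620 matrices:

Strassen's algorithm requires power-of-2 dimensions. Pad 620x620 to 1024x1024 (next power of 2).

Standard algorithm: 620^3 = 238328000 multiplications
Strassen's algorithm: 7^(log2(1024)) = 7^10 = 282475249 multiplications
Difference: 238328000 - 282475249 = -44147249 (Strassen uses MORE here due to padding overhead — for small or just-over-power-of-2 n, padding can outweigh the per-level savings)

Standard: 238328000 multiplications (620^3). Strassen: 282475249 multiplications (7^10, after padding to 1024x1024). Strassen reduces 8 recursive multiplications to 7 at each level.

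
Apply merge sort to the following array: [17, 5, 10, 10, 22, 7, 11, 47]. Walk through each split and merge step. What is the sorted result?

Merge sort trace:

Split: [17, 5, 10, 10, 22, 7, 11, 47] -> [17, 5, 10, 10] and [22, 7, 11, 47]
  Split: [17, 5, 10, 10] -> [17, 5] and [10, 10]
    Split: [17, 5] -> [17] and [5]
    Merge: [17] + [5] -> [5, 17]
    Split: [10, 10] -> [10] and [10]
    Merge: [10] + [10] -> [10, 10]
  Merge: [5, 17] + [10, 10] -> [5, 10, 10, 17]
  Split: [22, 7, 11, 47] -> [22, 7] and [11, 47]
    Split: [22, 7] -> [22] and [7]
    Merge: [22] + [7] -> [7, 22]
    Split: [11, 47] -> [11] and [47]
    Merge: [11] + [47] -> [11, 47]
  Merge: [7, 22] + [11, 47] -> [7, 11, 22, 47]
Merge: [5, 10, 10, 17] + [7, 11, 22, 47] -> [5, 7, 10, 10, 11, 17, 22, 47]

Final sorted array: [5, 7, 10, 10, 11, 17, 22, 47]

The merge sort proceeds by recursively splitting the array and merging sorted halves.
After all merges, the sorted array is [5, 7, 10, 10, 11, 17, 22, 47].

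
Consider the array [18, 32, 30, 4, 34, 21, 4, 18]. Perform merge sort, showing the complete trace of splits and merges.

Merge sort trace:

Split: [18, 32, 30, 4, 34, 21, 4, 18] -> [18, 32, 30, 4] and [34, 21, 4, 18]
  Split: [18, 32, 30, 4] -> [18, 32] and [30, 4]
    Split: [18, 32] -> [18] and [32]
    Merge: [18] + [32] -> [18, 32]
    Split: [30, 4] -> [30] and [4]
    Merge: [30] + [4] -> [4, 30]
  Merge: [18, 32] + [4, 30] -> [4, 18, 30, 32]
  Split: [34, 21, 4, 18] -> [34, 21] and [4, 18]
    Split: [34, 21] -> [34] and [21]
    Merge: [34] + [21] -> [21, 34]
    Split: [4, 18] -> [4] and [18]
    Merge: [4] + [18] -> [4, 18]
  Merge: [21, 34] + [4, 18] -> [4, 18, 21, 34]
Merge: [4, 18, 30, 32] + [4, 18, 21, 34] -> [4, 4, 18, 18, 21, 30, 32, 34]

Final sorted array: [4, 4, 18, 18, 21, 30, 32, 34]

The merge sort proceeds by recursively splitting the array and merging sorted halves.
After all merges, the sorted array is [4, 4, 18, 18, 21, 30, 32, 34].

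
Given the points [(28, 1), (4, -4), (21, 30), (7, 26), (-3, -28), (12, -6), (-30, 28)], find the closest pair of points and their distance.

Computing all pairwise distances among 7 points:

d((28, 1), (4, -4)) = 24.5153
d((28, 1), (21, 30)) = 29.8329
d((28, 1), (7, 26)) = 32.6497
d((28, 1), (-3, -28)) = 42.45
d((28, 1), (12, -6)) = 17.4642
d((28, 1), (-30, 28)) = 63.9766
d((4, -4), (21, 30)) = 38.0132
d((4, -4), (7, 26)) = 30.1496
d((4, -4), (-3, -28)) = 25.0
d((4, -4), (12, -6)) = 8.2462 <-- minimum
d((4, -4), (-30, 28)) = 46.6905
d((21, 30), (7, 26)) = 14.5602
d((21, 30), (-3, -28)) = 62.7694
d((21, 30), (12, -6)) = 37.108
d((21, 30), (-30, 28)) = 51.0392
d((7, 26), (-3, -28)) = 54.9181
d((7, 26), (12, -6)) = 32.3883
d((7, 26), (-30, 28)) = 37.054
d((-3, -28), (12, -6)) = 26.6271
d((-3, -28), (-30, 28)) = 62.1691
d((12, -6), (-30, 28)) = 54.037

Closest pair: (4, -4) and (12, -6) with distance 8.2462

The closest pair is (4, -4) and (12, -6) with Euclidean distance 8.2462. For 7 points, brute-force pairwise comparison is shown above. For large n, the divide-and-conquer algorithm (sort by x, recurse on halves, check the dividing strip) achieves O(n log n).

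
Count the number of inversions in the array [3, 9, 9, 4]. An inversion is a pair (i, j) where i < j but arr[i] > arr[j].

Finding inversions in [3, 9, 9, 4]:

(1, 3): arr[1]=9 > arr[3]=4
(2, 3): arr[2]=9 > arr[3]=4

Total inversions: 2

The array has 2 inversion(s): (1,3), (2,3). Each pair (i,j) satisfies i < j and arr[i] > arr[j].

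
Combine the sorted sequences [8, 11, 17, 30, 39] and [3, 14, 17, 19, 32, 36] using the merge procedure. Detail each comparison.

Merging process:

Compare 8 vs 3: take 3 from right. Merged: [3]
Compare 8 vs 14: take 8 from left. Merged: [3, 8]
Compare 11 vs 14: take 11 from left. Merged: [3, 8, 11]
Compare 17 vs 14: take 14 from right. Merged: [3, 8, 11, 14]
Compare 17 vs 17: take 17 from left. Merged: [3, 8, 11, 14, 17]
Compare 30 vs 17: take 17 from right. Merged: [3, 8, 11, 14, 17, 17]
Compare 30 vs 19: take 19 from right. Merged: [3, 8, 11, 14, 17, 17, 19]
Compare 30 vs 32: take 30 from left. Merged: [3, 8, 11, 14, 17, 17, 19, 30]
Compare 39 vs 32: take 32 from right. Merged: [3, 8, 11, 14, 17, 17, 19, 30, 32]
Compare 39 vs 36: take 36 from right. Merged: [3, 8, 11, 14, 17, 17, 19, 30, 32, 36]
Append remaining from left: [39]. Merged: [3, 8, 11, 14, 17, 17, 19, 30, 32, 36, 39]

Final merged array: [3, 8, 11, 14, 17, 17, 19, 30, 32, 36, 39]
Total comparisons: 10

The merged array is [3, 8, 11, 14, 17, 17, 19, 30, 32, 36, 39], requiring 10 comparisons. The merge step runs in O(n) time where n is the total number of elements.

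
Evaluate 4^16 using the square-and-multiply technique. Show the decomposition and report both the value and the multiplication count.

Computing 4^16 by squaring (build up from 4^1; each line after the first costs one multiplication):

4^1 = 4
4^2 = (4^1)^2 = 4^2 = 16
4^4 = (4^2)^2 = 16^2 = 256
4^8 = (4^4)^2 = 256^2 = 65536
4^16 = (4^8)^2 = 65536^2 = 4294967296

Result: 4294967296
Multiplications needed: 4 (4 lines after 4^1)

4^16 = 4294967296. Using exponentiation by squaring, this requires 4 multiplications. The key idea: if the exponent is even, square the half-power; if odd, multiply by the base once.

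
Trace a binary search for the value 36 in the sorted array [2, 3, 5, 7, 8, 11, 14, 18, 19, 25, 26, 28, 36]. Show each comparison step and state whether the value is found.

Binary search for 36 in [2, 3, 5, 7, 8, 11, 14, 18, 19, 25, 26, 28, 36]:

lo=0, hi=12, mid=6, arr[mid]=14 -> 14 < 36, search right half
lo=7, hi=12, mid=9, arr[mid]=25 -> 25 < 36, search right half
lo=10, hi=12, mid=11, arr[mid]=28 -> 28 < 36, search right half
lo=12, hi=12, mid=12, arr[mid]=36 -> Found target at index 12!

Binary search finds 36 at index 12 after 4 comparisons. The search repeatedly halves the search space by comparing with the middle element.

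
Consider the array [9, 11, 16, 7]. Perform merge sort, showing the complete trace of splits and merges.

Merge sort trace:

Split: [9, 11, 16, 7] -> [9, 11] and [16, 7]
  Split: [9, 11] -> [9] and [11]
  Merge: [9] + [11] -> [9, 11]
  Split: [16, 7] -> [16] and [7]
  Merge: [16] + [7] -> [7, 16]
Merge: [9, 11] + [7, 16] -> [7, 9, 11, 16]

Final sorted array: [7, 9, 11, 16]

The merge sort proceeds by recursively splitting the array and merging sorted halves.
After all merges, the sorted array is [7, 9, 11, 16].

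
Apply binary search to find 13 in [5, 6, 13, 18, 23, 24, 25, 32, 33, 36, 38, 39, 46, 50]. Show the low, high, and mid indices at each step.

Binary search for 13 in [5, 6, 13, 18, 23, 24, 25, 32, 33, 36, 38, 39, 46, 50]:

lo=0, hi=13, mid=6, arr[mid]=25 -> 25 > 13, search left half
lo=0, hi=5, mid=2, arr[mid]=13 -> Found target at index 2!

Binary search finds 13 at index 2 after 2 comparisons. The search repeatedly halves the search space by comparing with the middle element.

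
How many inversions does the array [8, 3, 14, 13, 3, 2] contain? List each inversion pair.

Finding inversions in [8, 3, 14, 13, 3, 2]:

(0, 1): arr[0]=8 > arr[1]=3
(0, 4): arr[0]=8 > arr[4]=3
(0, 5): arr[0]=8 > arr[5]=2
(1, 5): arr[1]=3 > arr[5]=2
(2, 3): arr[2]=14 > arr[3]=13
(2, 4): arr[2]=14 > arr[4]=3
(2, 5): arr[2]=14 > arr[5]=2
(3, 4): arr[3]=13 > arr[4]=3
(3, 5): arr[3]=13 > arr[5]=2
(4, 5): arr[4]=3 > arr[5]=2

Total inversions: 10

The array has 10 inversion(s): (0,1), (0,4), (0,5), (1,5), (2,3), (2,4), (2,5), (3,4), (3,5), (4,5). Each pair (i,j) satisfies i < j and arr[i] > arr[j].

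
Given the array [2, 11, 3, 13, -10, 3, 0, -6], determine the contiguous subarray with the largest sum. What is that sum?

Using Kadane's algorithm on [2, 11, 3, 13, -10, 3, 0, -6]:

Scanning through the array:
Position 1 (value 11): max_ending_here = 13, max_so_far = 13
Position 2 (value 3): max_ending_here = 16, max_so_far = 16
Position 3 (value 13): max_ending_here = 29, max_so_far = 29
Position 4 (value -10): max_ending_here = 19, max_so_far = 29
Position 5 (value 3): max_ending_here = 22, max_so_far = 29
Position 6 (value 0): max_ending_here = 22, max_so_far = 29
Position 7 (value -6): max_ending_here = 16, max_so_far = 29

Maximum subarray: [2, 11, 3, 13]
Maximum sum: 29

The maximum subarray is [2, 11, 3, 13] with sum 29. This subarray runs from index 0 to index 3.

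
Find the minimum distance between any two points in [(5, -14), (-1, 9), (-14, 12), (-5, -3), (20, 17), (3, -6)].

Computing all pairwise distances among 6 points:

d((5, -14), (-1, 9)) = 23.7697
d((5, -14), (-14, 12)) = 32.2025
d((5, -14), (-5, -3)) = 14.8661
d((5, -14), (20, 17)) = 34.4384
d((5, -14), (3, -6)) = 8.2462 <-- minimum
d((-1, 9), (-14, 12)) = 13.3417
d((-1, 9), (-5, -3)) = 12.6491
d((-1, 9), (20, 17)) = 22.4722
d((-1, 9), (3, -6)) = 15.5242
d((-14, 12), (-5, -3)) = 17.4929
d((-14, 12), (20, 17)) = 34.3657
d((-14, 12), (3, -6)) = 24.7588
d((-5, -3), (20, 17)) = 32.0156
d((-5, -3), (3, -6)) = 8.544
d((20, 17), (3, -6)) = 28.6007

Closest pair: (5, -14) and (3, -6) with distance 8.2462

The closest pair is (5, -14) and (3, -6) with Euclidean distance 8.2462. For 6 points, brute-force pairwise comparison is shown above. For large n, the divide-and-conquer algorithm (sort by x, recurse on halves, check the dividing strip) achieves O(n log n).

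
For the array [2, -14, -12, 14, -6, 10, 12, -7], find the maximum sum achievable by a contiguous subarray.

Using Kadane's algorithm on [2, -14, -12, 14, -6, 10, 12, -7]:

Scanning through the array:
Position 1 (value -14): max_ending_here = -12, max_so_far = 2
Position 2 (value -12): max_ending_here = -12, max_so_far = 2
Position 3 (value 14): max_ending_here = 14, max_so_far = 14
Position 4 (value -6): max_ending_here = 8, max_so_far = 14
Position 5 (value 10): max_ending_here = 18, max_so_far = 18
Position 6 (value 12): max_ending_here = 30, max_so_far = 30
Position 7 (value -7): max_ending_here = 23, max_so_far = 30

Maximum subarray: [14, -6, 10, 12]
Maximum sum: 30

The maximum subarray is [14, -6, 10, 12] with sum 30. This subarray runs from index 3 to index 6.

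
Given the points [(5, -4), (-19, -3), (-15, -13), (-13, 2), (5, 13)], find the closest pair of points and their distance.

Computing all pairwise distances among 5 points:

d((5, -4), (-19, -3)) = 24.0208
d((5, -4), (-15, -13)) = 21.9317
d((5, -4), (-13, 2)) = 18.9737
d((5, -4), (5, 13)) = 17.0
d((-19, -3), (-15, -13)) = 10.7703
d((-19, -3), (-13, 2)) = 7.8102 <-- minimum
d((-19, -3), (5, 13)) = 28.8444
d((-15, -13), (-13, 2)) = 15.1327
d((-15, -13), (5, 13)) = 32.8024
d((-13, 2), (5, 13)) = 21.095

Closest pair: (-19, -3) and (-13, 2) with distance 7.8102

The closest pair is (-19, -3) and (-13, 2) with Euclidean distance 7.8102. For 5 points, brute-force pairwise comparison is shown above. For large n, the divide-and-conquer algorithm (sort by x, recurse on halves, check the dividing strip) achieves O(n log n).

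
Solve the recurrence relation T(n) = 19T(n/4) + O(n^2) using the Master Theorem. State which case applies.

Master Theorem for T(n) = 19T(n/4) + O(n^2):

a = 19, b = 4, c = 2
log_b(a) = log_4(19) = 2.1240

Case 1: c = 2 < log_4(19) = 2.1240
T(n) = O(n^(log_4 19))

For T(n) = 19T(n/4) + O(n^2): log_4(19) = 2.1240. This is Case 1 of the Master Theorem (c < log_b(a), work dominated by leaves), giving O(n^(log_4 19)).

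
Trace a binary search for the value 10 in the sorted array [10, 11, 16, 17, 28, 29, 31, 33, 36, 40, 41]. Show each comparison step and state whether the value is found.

Binary search for 10 in [10, 11, 16, 17, 28, 29, 31, 33, 36, 40, 41]:

lo=0, hi=10, mid=5, arr[mid]=29 -> 29 > 10, search left half
lo=0, hi=4, mid=2, arr[mid]=16 -> 16 > 10, search left half
lo=0, hi=1, mid=0, arr[mid]=10 -> Found target at index 0!

Binary search finds 10 at index 0 after 3 comparisons. The search repeatedly halves the search space by comparing with the middle element.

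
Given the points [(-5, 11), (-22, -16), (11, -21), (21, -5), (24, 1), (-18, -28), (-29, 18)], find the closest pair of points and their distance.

Computing all pairwise distances among 7 points:

d((-5, 11), (-22, -16)) = 31.9061
d((-5, 11), (11, -21)) = 35.7771
d((-5, 11), (21, -5)) = 30.5287
d((-5, 11), (24, 1)) = 30.6757
d((-5, 11), (-18, -28)) = 41.1096
d((-5, 11), (-29, 18)) = 25.0
d((-22, -16), (11, -21)) = 33.3766
d((-22, -16), (21, -5)) = 44.3847
d((-22, -16), (24, 1)) = 49.0408
d((-22, -16), (-18, -28)) = 12.6491
d((-22, -16), (-29, 18)) = 34.7131
d((11, -21), (21, -5)) = 18.868
d((11, -21), (24, 1)) = 25.5539
d((11, -21), (-18, -28)) = 29.8329
d((11, -21), (-29, 18)) = 55.8659
d((21, -5), (24, 1)) = 6.7082 <-- minimum
d((21, -5), (-18, -28)) = 45.2769
d((21, -5), (-29, 18)) = 55.0364
d((24, 1), (-18, -28)) = 51.0392
d((24, 1), (-29, 18)) = 55.6597
d((-18, -28), (-29, 18)) = 47.2969

Closest pair: (21, -5) and (24, 1) with distance 6.7082

The closest pair is (21, -5) and (24, 1) with Euclidean distance 6.7082. For 7 points, brute-force pairwise comparison is shown above. For large n, the divide-and-conquer algorithm (sort by x, recurse on halves, check the dividing strip) achieves O(n log n).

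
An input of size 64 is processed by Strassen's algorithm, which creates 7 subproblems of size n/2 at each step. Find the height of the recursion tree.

For divide and conquer with division factor 2:

Problem sizes at each level:
Level 0: 64
Level 1: 32
Level 2: 16
Level 3: 8
Level 4: 4
Level 5: 2
Level 6: 1

The root is level 0 and the size-1 base case is level 6 (the tree spans levels 0 through 6, i.e. 7 levels counting the root), so the depth is the number of divisions: log_2(64) = 6

The recursion tree depth is log_2(64) = 6. At each level, the problem size is divided by 2, so it takes 6 divisions to reduce to a base case of size 1. The algorithm makes 7 recursive calls at each level.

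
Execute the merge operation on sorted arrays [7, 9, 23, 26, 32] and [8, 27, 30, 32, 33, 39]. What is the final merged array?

Merging process:

Compare 7 vs 8: take 7 from left. Merged: [7]
Compare 9 vs 8: take 8 from right. Merged: [7, 8]
Compare 9 vs 27: take 9 from left. Merged: [7, 8, 9]
Compare 23 vs 27: take 23 from left. Merged: [7, 8, 9, 23]
Compare 26 vs 27: take 26 from left. Merged: [7, 8, 9, 23, 26]
Compare 32 vs 27: take 27 from right. Merged: [7, 8, 9, 23, 26, 27]
Compare 32 vs 30: take 30 from right. Merged: [7, 8, 9, 23, 26, 27, 30]
Compare 32 vs 32: take 32 from left. Merged: [7, 8, 9, 23, 26, 27, 30, 32]
Append remaining from right: [32, 33, 39]. Merged: [7, 8, 9, 23, 26, 27, 30, 32, 32, 33, 39]

Final merged array: [7, 8, 9, 23, 26, 27, 30, 32, 32, 33, 39]
Total comparisons: 8

The merged array is [7, 8, 9, 23, 26, 27, 30, 32, 32, 33, 39], requiring 8 comparisons. The merge step runs in O(n) time where n is the total number of elements.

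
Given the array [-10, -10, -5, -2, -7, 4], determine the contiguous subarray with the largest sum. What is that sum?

Using Kadane's algorithm on [-10, -10, -5, -2, -7, 4]:

Scanning through the array:
Position 1 (value -10): max_ending_here = -10, max_so_far = -10
Position 2 (value -5): max_ending_here = -5, max_so_far = -5
Position 3 (value -2): max_ending_here = -2, max_so_far = -2
Position 4 (value -7): max_ending_here = -7, max_so_far = -2
Position 5 (value 4): max_ending_here = 4, max_so_far = 4

Maximum subarray: [4]
Maximum sum: 4

The maximum subarray is [4] with sum 4. This subarray runs from index 5 to index 5.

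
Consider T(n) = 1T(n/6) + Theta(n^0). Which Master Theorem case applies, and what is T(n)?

Master Theorem for T(n) = 1T(n/6) + O(n^0):

a = 1, b = 6, c = 0
log_b(a) = log_6(1) = 0.0000

Case 2: c = 0 = log_6(1) = 0.0000
T(n) = O(n^0 log n) = O(log n)

For T(n) = 1T(n/6) + O(n^0): log_6(1) = 0.0000. This is Case 2 of the Master Theorem (c = log_b(a), equal work at all levels), giving O(log n).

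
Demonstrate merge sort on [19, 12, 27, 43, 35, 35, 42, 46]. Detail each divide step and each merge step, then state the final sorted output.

Merge sort trace:

Split: [19, 12, 27, 43, 35, 35, 42, 46] -> [19, 12, 27, 43] and [35, 35, 42, 46]
  Split: [19, 12, 27, 43] -> [19, 12] and [27, 43]
    Split: [19, 12] -> [19] and [12]
    Merge: [19] + [12] -> [12, 19]
    Split: [27, 43] -> [27] and [43]
    Merge: [27] + [43] -> [27, 43]
  Merge: [12, 19] + [27, 43] -> [12, 19, 27, 43]
  Split: [35, 35, 42, 46] -> [35, 35] and [42, 46]
    Split: [35, 35] -> [35] and [35]
    Merge: [35] + [35] -> [35, 35]
    Split: [42, 46] -> [42] and [46]
    Merge: [42] + [46] -> [42, 46]
  Merge: [35, 35] + [42, 46] -> [35, 35, 42, 46]
Merge: [12, 19, 27, 43] + [35, 35, 42, 46] -> [12, 19, 27, 35, 35, 42, 43, 46]

Final sorted array: [12, 19, 27, 35, 35, 42, 43, 46]

The merge sort proceeds by recursively splitting the array and merging sorted halves.
After all merges, the sorted array is [12, 19, 27, 35, 35, 42, 43, 46].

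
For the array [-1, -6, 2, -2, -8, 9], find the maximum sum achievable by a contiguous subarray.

Using Kadane's algorithm on [-1, -6, 2, -2, -8, 9]:

Scanning through the array:
Position 1 (value -6): max_ending_here = -6, max_so_far = -1
Position 2 (value 2): max_ending_here = 2, max_so_far = 2
Position 3 (value -2): max_ending_here = 0, max_so_far = 2
Position 4 (value -8): max_ending_here = -8, max_so_far = 2
Position 5 (value 9): max_ending_here = 9, max_so_far = 9

Maximum subarray: [9]
Maximum sum: 9

The maximum subarray is [9] with sum 9. This subarray runs from index 5 to index 5.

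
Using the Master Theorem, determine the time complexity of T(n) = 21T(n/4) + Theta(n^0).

Master Theorem for T(n) = 21T(n/4) + O(n^0):

a = 21, b = 4, c = 0
log_b(a) = log_4(21) = 2.1962

Case 1: c = 0 < log_4(21) = 2.1962
T(n) = O(n^(log_4 21))

For T(n) = 21T(n/4) + O(n^0): log_4(21) = 2.1962. This is Case 1 of the Master Theorem (c < log_b(a), work dominated by leaves), giving O(n^(log_4 21)).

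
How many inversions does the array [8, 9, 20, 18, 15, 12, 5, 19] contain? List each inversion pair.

Finding inversions in [8, 9, 20, 18, 15, 12, 5, 19]:

(0, 6): arr[0]=8 > arr[6]=5
(1, 6): arr[1]=9 > arr[6]=5
(2, 3): arr[2]=20 > arr[3]=18
(2, 4): arr[2]=20 > arr[4]=15
(2, 5): arr[2]=20 > arr[5]=12
(2, 6): arr[2]=20 > arr[6]=5
(2, 7): arr[2]=20 > arr[7]=19
(3, 4): arr[3]=18 > arr[4]=15
(3, 5): arr[3]=18 > arr[5]=12
(3, 6): arr[3]=18 > arr[6]=5
(4, 5): arr[4]=15 > arr[5]=12
(4, 6): arr[4]=15 > arr[6]=5
(5, 6): arr[5]=12 > arr[6]=5

Total inversions: 13

The array has 13 inversion(s): (0,6), (1,6), (2,3), (2,4), (2,5), (2,6), (2,7), (3,4), (3,5), (3,6), (4,5), (4,6), (5,6). Each pair (i,j) satisfies i < j and arr[i] > arr[j].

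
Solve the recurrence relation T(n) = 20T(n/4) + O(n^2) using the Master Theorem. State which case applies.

Master Theorem for T(n) = 20T(n/4) + O(n^2):

a = 20, b = 4, c = 2
log_b(a) = log_4(20) = 2.1610

Case 1: c = 2 < log_4(20) = 2.1610
T(n) = O(n^(log_4 20))

For T(n) = 20T(n/4) + O(n^2): log_4(20) = 2.1610. This is Case 1 of the Master Theorem (c < log_b(a), work dominated by leaves), giving O(n^(log_4 20)).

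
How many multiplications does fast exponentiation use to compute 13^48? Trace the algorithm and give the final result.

Computing 13^48 by squaring (build up from 13^1; each line after the first costs one multiplication):

13^1 = 13
13^2 = (13^1)^2 = 13^2 = 169
13^3 = 13 * 13^2 = 13 * 169 = 2197
13^6 = (13^3)^2 = 2197^2 = 4826809
13^12 = (13^6)^2 = 4826809^2 = 23298085122481
13^24 = (13^12)^2 = 23298085122481^2 = 542800770374370512771595361
13^48 = (13^24)^2 = 542800770374370512771595361^2 = 294632676319010105335586872991323185304149065116720321

Result: 294632676319010105335586872991323185304149065116720321
Multiplications needed: 6 (6 lines after 13^1)

13^48 = 294632676319010105335586872991323185304149065116720321. Using exponentiation by squaring, this requires 6 multiplications. The key idea: if the exponent is even, square the half-power; if odd, multiply by the base once.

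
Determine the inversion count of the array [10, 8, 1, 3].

Finding inversions in [10, 8, 1, 3]:

(0, 1): arr[0]=10 > arr[1]=8
(0, 2): arr[0]=10 > arr[2]=1
(0, 3): arr[0]=10 > arr[3]=3
(1, 2): arr[1]=8 > arr[2]=1
(1, 3): arr[1]=8 > arr[3]=3

Total inversions: 5

The array has 5 inversion(s): (0,1), (0,2), (0,3), (1,2), (1,3). Each pair (i,j) satisfies i < j and arr[i] > arr[j].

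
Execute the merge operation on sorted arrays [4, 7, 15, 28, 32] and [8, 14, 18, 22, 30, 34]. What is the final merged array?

Merging process:

Compare 4 vs 8: take 4 from left. Merged: [4]
Compare 7 vs 8: take 7 from left. Merged: [4, 7]
Compare 15 vs 8: take 8 from right. Merged: [4, 7, 8]
Compare 15 vs 14: take 14 from right. Merged: [4, 7, 8, 14]
Compare 15 vs 18: take 15 from left. Merged: [4, 7, 8, 14, 15]
Compare 28 vs 18: take 18 from right. Merged: [4, 7, 8, 14, 15, 18]
Compare 28 vs 22: take 22 from right. Merged: [4, 7, 8, 14, 15, 18, 22]
Compare 28 vs 30: take 28 from left. Merged: [4, 7, 8, 14, 15, 18, 22, 28]
Compare 32 vs 30: take 30 from right. Merged: [4, 7, 8, 14, 15, 18, 22, 28, 30]
Compare 32 vs 34: take 32 from left. Merged: [4, 7, 8, 14, 15, 18, 22, 28, 30, 32]
Append remaining from right: [34]. Merged: [4, 7, 8, 14, 15, 18, 22, 28, 30, 32, 34]

Final merged array: [4, 7, 8, 14, 15, 18, 22, 28, 30, 32, 34]
Total comparisons: 10

The merged array is [4, 7, 8, 14, 15, 18, 22, 28, 30, 32, 34], requiring 10 comparisons. The merge step runs in O(n) time where n is the total number of elements.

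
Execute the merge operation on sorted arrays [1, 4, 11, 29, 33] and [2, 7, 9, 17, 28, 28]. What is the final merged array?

Merging process:

Compare 1 vs 2: take 1 from left. Merged: [1]
Compare 4 vs 2: take 2 from right. Merged: [1, 2]
Compare 4 vs 7: take 4 from left. Merged: [1, 2, 4]
Compare 11 vs 7: take 7 from right. Merged: [1, 2, 4, 7]
Compare 11 vs 9: take 9 from right. Merged: [1, 2, 4, 7, 9]
Compare 11 vs 17: take 11 from left. Merged: [1, 2, 4, 7, 9, 11]
Compare 29 vs 17: take 17 from right. Merged: [1, 2, 4, 7, 9, 11, 17]
Compare 29 vs 28: take 28 from right. Merged: [1, 2, 4, 7, 9, 11, 17, 28]
Compare 29 vs 28: take 28 from right. Merged: [1, 2, 4, 7, 9, 11, 17, 28, 28]
Append remaining from left: [29, 33]. Merged: [1, 2, 4, 7, 9, 11, 17, 28, 28, 29, 33]

Final merged array: [1, 2, 4, 7, 9, 11, 17, 28, 28, 29, 33]
Total comparisons: 9

The merged array is [1, 2, 4, 7, 9, 11, 17, 28, 28, 29, 33], requiring 9 comparisons. The merge step runs in O(n) time where n is the total number of elements.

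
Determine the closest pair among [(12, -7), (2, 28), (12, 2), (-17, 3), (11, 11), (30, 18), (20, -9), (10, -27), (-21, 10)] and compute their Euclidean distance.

Computing all pairwise distances among 9 points:

d((12, -7), (2, 28)) = 36.4005
d((12, -7), (12, 2)) = 9.0
d((12, -7), (-17, 3)) = 30.6757
d((12, -7), (11, 11)) = 18.0278
d((12, -7), (30, 18)) = 30.8058
d((12, -7), (20, -9)) = 8.2462
d((12, -7), (10, -27)) = 20.0998
d((12, -7), (-21, 10)) = 37.1214
d((2, 28), (12, 2)) = 27.8568
d((2, 28), (-17, 3)) = 31.4006
d((2, 28), (11, 11)) = 19.2354
d((2, 28), (30, 18)) = 29.7321
d((2, 28), (20, -9)) = 41.1461
d((2, 28), (10, -27)) = 55.5788
d((2, 28), (-21, 10)) = 29.2062
d((12, 2), (-17, 3)) = 29.0172
d((12, 2), (11, 11)) = 9.0554
d((12, 2), (30, 18)) = 24.0832
d((12, 2), (20, -9)) = 13.6015
d((12, 2), (10, -27)) = 29.0689
d((12, 2), (-21, 10)) = 33.9559
d((-17, 3), (11, 11)) = 29.1204
d((-17, 3), (30, 18)) = 49.3356
d((-17, 3), (20, -9)) = 38.8973
d((-17, 3), (10, -27)) = 40.3609
d((-17, 3), (-21, 10)) = 8.0623 <-- minimum
d((11, 11), (30, 18)) = 20.2485
d((11, 11), (20, -9)) = 21.9317
d((11, 11), (10, -27)) = 38.0132
d((11, 11), (-21, 10)) = 32.0156
d((30, 18), (20, -9)) = 28.7924
d((30, 18), (10, -27)) = 49.2443
d((30, 18), (-21, 10)) = 51.6236
d((20, -9), (10, -27)) = 20.5913
d((20, -9), (-21, 10)) = 45.1885
d((10, -27), (-21, 10)) = 48.2701

Closest pair: (-17, 3) and (-21, 10) with distance 8.0623

The closest pair is (-17, 3) and (-21, 10) with Euclidean distance 8.0623. For 9 points, brute-force pairwise comparison is shown above. For large n, the divide-and-conquer algorithm (sort by x, recurse on halves, check the dividing strip) achieves O(n log n).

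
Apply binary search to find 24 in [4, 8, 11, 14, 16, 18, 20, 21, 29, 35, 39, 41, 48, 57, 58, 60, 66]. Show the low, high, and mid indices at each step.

Binary search for 24 in [4, 8, 11, 14, 16, 18, 20, 21, 29, 35, 39, 41, 48, 57, 58, 60, 66]:

lo=0, hi=16, mid=8, arr[mid]=29 -> 29 > 24, search left half
lo=0, hi=7, mid=3, arr[mid]=14 -> 14 < 24, search right half
lo=4, hi=7, mid=5, arr[mid]=18 -> 18 < 24, search right half
lo=6, hi=7, mid=6, arr[mid]=20 -> 20 < 24, search right half
lo=7, hi=7, mid=7, arr[mid]=21 -> 21 < 24, search right half
lo=8 > hi=7, target 24 not found

Binary search determines that 24 is not in the array after 5 comparisons. The search space was exhausted without finding the target.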